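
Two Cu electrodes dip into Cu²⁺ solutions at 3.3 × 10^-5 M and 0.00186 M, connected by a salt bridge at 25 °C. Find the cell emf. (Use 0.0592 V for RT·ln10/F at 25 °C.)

Both half-cells are Cu²⁺/Cu, so E°_cell = 0. The concentrated side is the cathode; the cell reaction moves Cu²⁺ from high to low concentration with n = 2.
Q = [Cu²⁺]_dilute/[Cu²⁺]_conc = 3.3 × 10^-5/0.00186 = 0.0177.
E = 0 − (0.0592/2) log Q = −(0.0592/2)(-1.751) = 0.0518 V.

0.052 V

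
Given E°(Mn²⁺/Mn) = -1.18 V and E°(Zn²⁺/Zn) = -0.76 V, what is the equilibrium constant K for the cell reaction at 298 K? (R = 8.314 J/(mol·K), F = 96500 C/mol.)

E°_cell = -0.76 − (-1.18) = 0.42 V, with n = 2 electrons transferred.
At equilibrium E = 0, so the Nernst equation gives ln K = nFE°/RT = (2)(96500)(0.42)/((8.314)(298)) = 32.72.
K = e^32.72 = 1.6 × 10^14.

1.6 × 10^14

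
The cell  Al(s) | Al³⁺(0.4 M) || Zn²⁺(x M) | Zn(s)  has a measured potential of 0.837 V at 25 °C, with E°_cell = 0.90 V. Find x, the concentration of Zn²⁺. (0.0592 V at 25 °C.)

From the Nernst equation, log Q = n(E° − E)/0.0592 = 6(0.90 − 0.837)/0.0592 = 6.385, so Q = 2.43 × 10^6.
With Q = [Al³⁺]^2/[Zn²⁺]^3 and the known concentrations, [Zn²⁺]^3 in the denominator gives [Zn²⁺] = 0.004 M.

0.004 M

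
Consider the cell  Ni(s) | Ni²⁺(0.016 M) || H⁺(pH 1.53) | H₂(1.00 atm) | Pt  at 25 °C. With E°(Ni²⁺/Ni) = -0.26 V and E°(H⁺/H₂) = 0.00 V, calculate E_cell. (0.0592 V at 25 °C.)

The hydrogen couple is the cathode, so E°_cell = 0.26 V; n = 2.
[H⁺] = 10^(−1.53) = 0.030 M, and Q = [Ni²⁺]·P(H₂) / [H⁺]^2 = 18.4.
E = E° − (0.0592/2) log Q = 0.26 − (0.0592/2)(1.264) = 0.223 V.

0.22 V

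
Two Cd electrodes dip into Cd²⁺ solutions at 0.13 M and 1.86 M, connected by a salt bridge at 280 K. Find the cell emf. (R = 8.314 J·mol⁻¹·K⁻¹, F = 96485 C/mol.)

0.032 V

Both half-cells are Cd²⁺/Cd, so E°_cell = 0. The concentrated side is the cathode; the cell reaction moves Cd²⁺ from high to low concentration with n = 2.
Q = [Cd²⁺]_dilute/[Cd²⁺]_conc = 0.13/1.86 = 0.0699.
E = 0 − (RT/nF) ln Q = −((8.314×280)/(2×96485))(-2.661) = 0.0321 V.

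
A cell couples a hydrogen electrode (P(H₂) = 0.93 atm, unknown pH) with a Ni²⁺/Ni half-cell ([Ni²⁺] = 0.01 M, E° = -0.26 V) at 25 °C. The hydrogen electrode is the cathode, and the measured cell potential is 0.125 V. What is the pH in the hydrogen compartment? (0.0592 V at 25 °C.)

E°_cell = 0.26 V and n = 2.
log Q = n(E° − E)/0.0592 = 2×(0.26 − 0.125)/0.0592 = 4.561.
With Q = [Ni²⁺]·P(H₂) / [H⁺]^2, solving for [H⁺] gives log[H⁺] = -3.296, so pH = 3.30.

pH = 3.30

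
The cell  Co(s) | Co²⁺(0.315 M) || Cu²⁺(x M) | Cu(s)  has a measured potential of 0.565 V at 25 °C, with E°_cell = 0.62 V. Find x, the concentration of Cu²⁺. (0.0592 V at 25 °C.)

0.0044 M

From the Nernst equation, log Q = n(E° − E)/0.0592 = 2(0.62 − 0.565)/0.0592 = 1.858, so Q = 72.1.
With Q = [Co²⁺]/[Cu²⁺] and the known concentrations, [Cu²⁺] in the denominator gives [Cu²⁺] = 0.0044 M.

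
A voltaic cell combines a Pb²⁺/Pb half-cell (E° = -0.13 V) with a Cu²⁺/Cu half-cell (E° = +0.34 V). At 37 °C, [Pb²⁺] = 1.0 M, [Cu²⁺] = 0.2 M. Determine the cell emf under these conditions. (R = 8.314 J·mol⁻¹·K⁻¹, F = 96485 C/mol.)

0.449 V

The Cu²⁺/Cu couple has the higher reduction potential and acts as the cathode, so E°_cell = +0.34 − (-0.13) = 0.47 V.
Balancing electrons gives n = 2; the reaction quotient is Q = [Pb²⁺]/[Cu²⁺] = 5.00.
E = E° − (RT/nF) ln Q = 0.47 − (8.314×310)/(2×96485) × (1.609) = 0.470 − 0.021 = 0.449 V.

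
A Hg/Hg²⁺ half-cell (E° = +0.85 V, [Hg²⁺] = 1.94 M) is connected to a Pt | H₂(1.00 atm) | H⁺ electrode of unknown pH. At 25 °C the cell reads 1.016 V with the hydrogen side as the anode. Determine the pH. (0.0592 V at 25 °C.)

pH = 2.66

E°_cell = 0.85 V and n = 2.
log Q = n(E° − E)/0.0592 = 2×(0.85 − 1.016)/0.0592 = -5.608.
With Q = [H⁺]^2 / ([Hg²⁺]·P(H₂)), solving for [H⁺] gives log[H⁺] = -2.660, so pH = 2.66.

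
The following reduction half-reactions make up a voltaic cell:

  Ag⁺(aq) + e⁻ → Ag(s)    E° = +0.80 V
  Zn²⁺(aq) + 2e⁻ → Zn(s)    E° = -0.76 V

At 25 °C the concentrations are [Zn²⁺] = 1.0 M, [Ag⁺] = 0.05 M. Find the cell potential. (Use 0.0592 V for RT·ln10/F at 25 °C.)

1.48 V

The Ag⁺/Ag couple has the higher reduction potential and acts as the cathode, so E°_cell = +0.80 − (-0.76) = 1.56 V.
Balancing electrons gives n = 2; the reaction quotient is Q = [Zn²⁺]/[Ag⁺]^2 = 400.
At 25 °C, E = E° − (0.0592/n) log Q = 1.56 − (0.0592/2)(2.602) = 1.560 − 0.077 = 1.483 V.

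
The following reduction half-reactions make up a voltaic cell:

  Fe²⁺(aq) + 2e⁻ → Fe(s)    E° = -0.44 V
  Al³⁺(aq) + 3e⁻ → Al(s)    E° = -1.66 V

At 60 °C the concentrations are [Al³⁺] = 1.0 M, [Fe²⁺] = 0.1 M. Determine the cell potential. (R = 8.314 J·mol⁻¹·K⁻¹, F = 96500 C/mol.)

The Fe²⁺/Fe couple has the higher reduction potential and acts as the cathode, so E°_cell = -0.44 − (-1.66) = 1.22 V.
Balancing electrons gives n = 6; the reaction quotient is Q = [Al³⁺]^2/[Fe²⁺]^3 = 1000.
E = E° − (RT/nF) ln Q = 1.22 − (8.314×333)/(6×96500) × (6.908) = 1.220 − 0.033 = 1.187 V.

1.19 V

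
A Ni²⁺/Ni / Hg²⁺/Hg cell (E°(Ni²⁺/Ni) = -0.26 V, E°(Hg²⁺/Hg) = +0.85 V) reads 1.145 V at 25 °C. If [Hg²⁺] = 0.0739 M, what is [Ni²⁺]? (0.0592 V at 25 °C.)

0.0049 M

From the Nernst equation, log Q = n(E° − E)/0.0592 = 2(1.11 − 1.145)/0.0592 = -1.182, so Q = 0.0657.
With Q = [Ni²⁺]/[Hg²⁺] and the known concentrations, [Ni²⁺] in the numerator gives [Ni²⁺] = 0.0049 M.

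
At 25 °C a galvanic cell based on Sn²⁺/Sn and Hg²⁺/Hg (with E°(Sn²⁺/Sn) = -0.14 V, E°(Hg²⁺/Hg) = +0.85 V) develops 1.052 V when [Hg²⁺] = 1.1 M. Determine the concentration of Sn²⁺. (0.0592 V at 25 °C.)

From the Nernst equation, log Q = n(E° − E)/0.0592 = 2(0.99 − 1.052)/0.0592 = -2.095, so Q = 0.00804.
With Q = [Sn²⁺]/[Hg²⁺] and the known concentrations, [Sn²⁺] in the numerator gives [Sn²⁺] = 0.0088 M.

0.0088 M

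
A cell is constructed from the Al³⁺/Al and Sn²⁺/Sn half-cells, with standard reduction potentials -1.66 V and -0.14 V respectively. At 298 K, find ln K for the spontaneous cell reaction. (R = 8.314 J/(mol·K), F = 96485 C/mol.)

E°_cell = -0.14 − (-1.66) = 1.52 V, with n = 6 electrons transferred.
At equilibrium E = 0, so the Nernst equation gives ln K = nFE°/RT = (6)(96485)(1.52)/((8.314)(298)) = 355.16.

ln K = 355.2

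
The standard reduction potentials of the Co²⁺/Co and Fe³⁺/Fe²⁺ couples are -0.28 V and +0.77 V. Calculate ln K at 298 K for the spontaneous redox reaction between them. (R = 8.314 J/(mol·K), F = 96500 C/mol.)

E°_cell = +0.77 − (-0.28) = 1.05 V, with n = 2 electrons transferred.
At equilibrium E = 0, so the Nernst equation gives ln K = nFE°/RT = (2)(96500)(1.05)/((8.314)(298)) = 81.79.

ln K = 81.8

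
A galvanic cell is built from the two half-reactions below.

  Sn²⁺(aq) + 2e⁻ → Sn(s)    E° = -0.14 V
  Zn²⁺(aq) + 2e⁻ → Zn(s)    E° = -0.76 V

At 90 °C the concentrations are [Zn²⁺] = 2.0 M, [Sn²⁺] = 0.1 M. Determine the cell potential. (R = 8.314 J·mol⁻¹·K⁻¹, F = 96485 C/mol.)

The Sn²⁺/Sn couple has the higher reduction potential and acts as the cathode, so E°_cell = -0.14 − (-0.76) = 0.62 V.
Balancing electrons gives n = 2; the reaction quotient is Q = [Zn²⁺]/[Sn²⁺] = 20.0.
E = E° − (RT/nF) ln Q = 0.62 − (8.314×363)/(2×96485) × (2.996) = 0.620 − 0.047 = 0.573 V.

0.573 V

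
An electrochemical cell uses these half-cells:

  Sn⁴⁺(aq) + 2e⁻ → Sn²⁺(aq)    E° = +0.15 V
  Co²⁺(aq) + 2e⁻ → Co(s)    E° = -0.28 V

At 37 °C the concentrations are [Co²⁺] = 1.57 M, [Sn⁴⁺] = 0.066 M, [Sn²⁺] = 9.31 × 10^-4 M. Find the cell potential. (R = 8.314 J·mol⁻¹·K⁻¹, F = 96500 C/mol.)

The Sn⁴⁺/Sn²⁺ couple has the higher reduction potential and acts as the cathode, so E°_cell = +0.15 − (-0.28) = 0.43 V.
Balancing electrons gives n = 2; the reaction quotient is Q = [Co²⁺]·[Sn²⁺]/[Sn⁴⁺] = 0.0221.
E = E° − (RT/nF) ln Q = 0.43 − (8.314×310)/(2×96500) × (-3.810) = 0.430 + 0.051 = 0.481 V.

0.481 V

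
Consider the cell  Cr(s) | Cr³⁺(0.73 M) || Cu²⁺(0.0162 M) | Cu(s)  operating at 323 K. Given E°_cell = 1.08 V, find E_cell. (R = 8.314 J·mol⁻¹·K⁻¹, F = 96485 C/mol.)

Balancing electrons gives n = 6; the reaction quotient is Q = [Cr³⁺]^2/[Cu²⁺]^3 = 1.25 × 10^5.
E = E° − (RT/nF) ln Q = 1.08 − (8.314×323)/(6×96485) × (11.739) = 1.080 − 0.054 = 1.026 V.

1.03 V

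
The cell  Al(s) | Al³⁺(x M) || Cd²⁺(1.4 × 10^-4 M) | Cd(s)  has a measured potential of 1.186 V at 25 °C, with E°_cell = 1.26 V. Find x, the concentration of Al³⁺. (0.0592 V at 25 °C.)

From the Nernst equation, log Q = n(E° − E)/0.0592 = 6(1.26 − 1.186)/0.0592 = 7.500, so Q = 3.16 × 10^7.
With Q = [Al³⁺]^2/[Cd²⁺]^3 and the known concentrations, [Al³⁺]^2 in the numerator gives [Al³⁺] = 0.0093 M.

0.0093 M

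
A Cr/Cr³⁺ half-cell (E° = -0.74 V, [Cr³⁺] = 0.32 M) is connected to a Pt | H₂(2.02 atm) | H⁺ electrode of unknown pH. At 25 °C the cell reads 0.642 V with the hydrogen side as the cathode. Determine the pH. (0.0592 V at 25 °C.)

pH = 1.67

E°_cell = 0.74 V and n = 6.
log Q = n(E° − E)/0.0592 = 6×(0.74 − 0.642)/0.0592 = 9.932.
With Q = [Cr³⁺]^2·P(H₂)^3 / [H⁺]^6, solving for [H⁺] gives log[H⁺] = -1.668, so pH = 1.67.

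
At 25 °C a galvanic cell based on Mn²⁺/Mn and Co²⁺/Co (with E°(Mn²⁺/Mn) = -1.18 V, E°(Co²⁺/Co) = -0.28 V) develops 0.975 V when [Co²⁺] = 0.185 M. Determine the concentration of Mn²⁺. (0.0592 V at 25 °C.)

From the Nernst equation, log Q = n(E° − E)/0.0592 = 2(0.90 − 0.975)/0.0592 = -2.534, so Q = 0.00293.
With Q = [Mn²⁺]/[Co²⁺] and the known concentrations, [Mn²⁺] in the numerator gives [Mn²⁺] = 5.4 × 10^-4 M.

5.4 × 10^-4 M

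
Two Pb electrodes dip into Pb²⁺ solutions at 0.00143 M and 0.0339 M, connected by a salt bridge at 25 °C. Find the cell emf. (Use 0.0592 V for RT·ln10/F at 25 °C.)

0.041 V

Both half-cells are Pb²⁺/Pb, so E°_cell = 0. The concentrated side is the cathode; the cell reaction moves Pb²⁺ from high to low concentration with n = 2.
Q = [Pb²⁺]_dilute/[Pb²⁺]_conc = 0.00143/0.0339 = 0.0422.
E = 0 − (0.0592/2) log Q = −(0.0592/2)(-1.375) = 0.0407 V.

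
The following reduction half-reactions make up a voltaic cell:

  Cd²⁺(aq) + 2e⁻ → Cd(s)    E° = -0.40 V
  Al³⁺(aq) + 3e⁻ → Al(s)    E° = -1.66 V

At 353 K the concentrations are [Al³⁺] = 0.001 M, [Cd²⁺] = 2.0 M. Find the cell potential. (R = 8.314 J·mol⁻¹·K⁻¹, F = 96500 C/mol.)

1.34 V

The Cd²⁺/Cd couple has the higher reduction potential and acts as the cathode, so E°_cell = -0.40 − (-1.66) = 1.26 V.
Balancing electrons gives n = 6; the reaction quotient is Q = [Al³⁺]^2/[Cd²⁺]^3 = 1.25 × 10^-7.
E = E° − (RT/nF) ln Q = 1.26 − (8.314×353)/(6×96500) × (-15.895) = 1.260 + 0.081 = 1.341 V.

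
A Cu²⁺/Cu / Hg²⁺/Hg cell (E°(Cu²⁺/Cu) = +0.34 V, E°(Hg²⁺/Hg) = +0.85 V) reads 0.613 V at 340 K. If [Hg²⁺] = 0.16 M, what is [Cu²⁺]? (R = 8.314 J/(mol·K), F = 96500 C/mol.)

From the Nernst equation, ln Q = nF(E° − E)/RT = 2×96500×(0.51 − 0.613)/(8.314×340) = -7.032, so Q = 8.83 × 10^-4.
With Q = [Cu²⁺]/[Hg²⁺] and the known concentrations, [Cu²⁺] in the numerator gives [Cu²⁺] = 1.4 × 10^-4 M.

1.4 × 10^-4 M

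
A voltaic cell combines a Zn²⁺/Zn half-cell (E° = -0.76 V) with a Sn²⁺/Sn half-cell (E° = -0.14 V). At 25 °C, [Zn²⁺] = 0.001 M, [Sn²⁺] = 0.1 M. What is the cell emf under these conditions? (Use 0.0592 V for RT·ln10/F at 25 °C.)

The Sn²⁺/Sn couple has the higher reduction potential and acts as the cathode, so E°_cell = -0.14 − (-0.76) = 0.62 V.
Balancing electrons gives n = 2; the reaction quotient is Q = [Zn²⁺]/[Sn²⁺] = 0.0100.
At 25 °C, E = E° − (0.0592/n) log Q = 0.62 − (0.0592/2)(-2.000) = 0.620 + 0.059 = 0.679 V.

0.679 V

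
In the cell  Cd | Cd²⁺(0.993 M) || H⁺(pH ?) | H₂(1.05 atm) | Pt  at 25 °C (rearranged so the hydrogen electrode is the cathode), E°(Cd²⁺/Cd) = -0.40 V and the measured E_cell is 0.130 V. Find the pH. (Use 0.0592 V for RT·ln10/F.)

E°_cell = 0.40 V and n = 2.
log Q = n(E° − E)/0.0592 = 2×(0.40 − 0.130)/0.0592 = 9.122.
With Q = [Cd²⁺]·P(H₂) / [H⁺]^2, solving for [H⁺] gives log[H⁺] = -4.552, so pH = 4.55.

pH = 4.55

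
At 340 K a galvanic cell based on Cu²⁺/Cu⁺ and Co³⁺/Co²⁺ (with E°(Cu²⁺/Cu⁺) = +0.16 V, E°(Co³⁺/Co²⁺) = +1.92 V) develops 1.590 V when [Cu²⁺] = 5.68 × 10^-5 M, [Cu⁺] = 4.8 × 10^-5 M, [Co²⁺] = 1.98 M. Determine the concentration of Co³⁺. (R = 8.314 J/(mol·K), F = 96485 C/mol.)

0.0071 M

From the Nernst equation, ln Q = nF(E° − E)/RT = 1×96485×(1.76 − 1.590)/(8.314×340) = 5.803, so Q = 331.
With Q = [Cu²⁺]·[Co²⁺]/([Cu⁺]·[Co³⁺]) and the known concentrations, [Co³⁺] in the denominator gives [Co³⁺] = 0.0071 M.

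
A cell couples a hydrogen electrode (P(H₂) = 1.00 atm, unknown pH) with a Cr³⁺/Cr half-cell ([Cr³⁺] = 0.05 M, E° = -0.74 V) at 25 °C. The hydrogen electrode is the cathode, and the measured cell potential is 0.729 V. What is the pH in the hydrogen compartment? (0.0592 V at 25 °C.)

E°_cell = 0.74 V and n = 6.
log Q = n(E° − E)/0.0592 = 6×(0.74 − 0.729)/0.0592 = 1.115.
With Q = [Cr³⁺]^2·P(H₂)^3 / [H⁺]^6, solving for [H⁺] gives log[H⁺] = -0.619, so pH = 0.62.

pH = 0.62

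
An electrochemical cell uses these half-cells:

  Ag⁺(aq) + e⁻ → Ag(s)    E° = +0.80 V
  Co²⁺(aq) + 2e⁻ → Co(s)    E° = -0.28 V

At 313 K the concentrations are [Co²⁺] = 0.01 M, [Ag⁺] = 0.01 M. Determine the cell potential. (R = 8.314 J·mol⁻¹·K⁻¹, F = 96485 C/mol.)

1.02 V

The Ag⁺/Ag couple has the higher reduction potential and acts as the cathode, so E°_cell = +0.80 − (-0.28) = 1.08 V.
Balancing electrons gives n = 2; the reaction quotient is Q = [Co²⁺]/[Ag⁺]^2 = 100.
E = E° − (RT/nF) ln Q = 1.08 − (8.314×313)/(2×96485) × (4.605) = 1.080 − 0.062 = 1.018 V.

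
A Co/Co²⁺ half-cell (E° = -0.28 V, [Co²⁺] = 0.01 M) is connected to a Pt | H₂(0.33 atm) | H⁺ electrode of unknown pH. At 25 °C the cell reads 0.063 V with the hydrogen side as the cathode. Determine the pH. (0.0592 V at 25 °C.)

pH = 4.91

E°_cell = 0.28 V and n = 2.
log Q = n(E° − E)/0.0592 = 2×(0.28 − 0.063)/0.0592 = 7.331.
With Q = [Co²⁺]·P(H₂) / [H⁺]^2, solving for [H⁺] gives log[H⁺] = -4.906, so pH = 4.91.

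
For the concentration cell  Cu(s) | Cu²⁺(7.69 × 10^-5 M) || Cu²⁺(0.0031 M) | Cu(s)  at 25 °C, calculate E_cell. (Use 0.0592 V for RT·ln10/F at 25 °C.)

Both half-cells are Cu²⁺/Cu, so E°_cell = 0. The concentrated side is the cathode; the cell reaction moves Cu²⁺ from high to low concentration with n = 2.
Q = [Cu²⁺]_dilute/[Cu²⁺]_conc = 7.69 × 10^-5/0.0031 = 0.0248.
E = 0 − (0.0592/2) log Q = −(0.0592/2)(-1.605) = 0.0475 V.

0.048 V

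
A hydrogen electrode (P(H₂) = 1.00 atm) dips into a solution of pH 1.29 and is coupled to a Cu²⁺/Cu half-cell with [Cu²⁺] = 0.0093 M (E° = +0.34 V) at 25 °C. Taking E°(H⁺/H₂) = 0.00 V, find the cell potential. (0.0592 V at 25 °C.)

The Cu²⁺/Cu couple is the cathode, so E°_cell = 0.34 V; n = 2.
[H⁺] = 10^(−1.29) = 0.051 M, and Q = [H⁺]^2 / ([Cu²⁺]·P(H₂)) = 0.283.
E = E° − (0.0592/2) log Q = 0.34 − (0.0592/2)(-0.548) = 0.356 V.

0.36 V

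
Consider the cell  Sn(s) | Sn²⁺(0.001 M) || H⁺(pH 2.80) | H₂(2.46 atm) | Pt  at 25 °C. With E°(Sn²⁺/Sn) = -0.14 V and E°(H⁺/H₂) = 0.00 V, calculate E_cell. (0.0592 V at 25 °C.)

The hydrogen couple is the cathode, so E°_cell = 0.14 V; n = 2.
[H⁺] = 10^(−2.80) = 0.0016 M, and Q = [Sn²⁺]·P(H₂) / [H⁺]^2 = 979.
E = E° − (0.0592/2) log Q = 0.14 − (0.0592/2)(2.991) = 0.051 V.

0.051 V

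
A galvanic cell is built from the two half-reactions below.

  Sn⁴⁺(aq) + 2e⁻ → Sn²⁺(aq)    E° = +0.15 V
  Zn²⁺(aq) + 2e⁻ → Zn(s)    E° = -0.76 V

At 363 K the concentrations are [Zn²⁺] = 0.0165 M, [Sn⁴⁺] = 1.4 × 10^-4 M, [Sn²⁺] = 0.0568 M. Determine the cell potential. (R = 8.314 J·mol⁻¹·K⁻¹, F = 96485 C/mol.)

The Sn⁴⁺/Sn²⁺ couple has the higher reduction potential and acts as the cathode, so E°_cell = +0.15 − (-0.76) = 0.91 V.
Balancing electrons gives n = 2; the reaction quotient is Q = [Zn²⁺]·[Sn²⁺]/[Sn⁴⁺] = 6.69.
E = E° − (RT/nF) ln Q = 0.91 − (8.314×363)/(2×96485) × (1.901) = 0.910 − 0.030 = 0.880 V.

0.880 V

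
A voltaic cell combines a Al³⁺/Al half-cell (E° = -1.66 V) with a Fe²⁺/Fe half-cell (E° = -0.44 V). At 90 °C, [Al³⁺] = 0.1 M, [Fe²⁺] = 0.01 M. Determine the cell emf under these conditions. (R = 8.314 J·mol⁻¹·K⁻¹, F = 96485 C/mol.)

The Fe²⁺/Fe couple has the higher reduction potential and acts as the cathode, so E°_cell = -0.44 − (-1.66) = 1.22 V.
Balancing electrons gives n = 6; the reaction quotient is Q = [Al³⁺]^2/[Fe²⁺]^3 = 1 × 10^4.
E = E° − (RT/nF) ln Q = 1.22 − (8.314×363)/(6×96485) × (9.210) = 1.220 − 0.048 = 1.172 V.

1.17 V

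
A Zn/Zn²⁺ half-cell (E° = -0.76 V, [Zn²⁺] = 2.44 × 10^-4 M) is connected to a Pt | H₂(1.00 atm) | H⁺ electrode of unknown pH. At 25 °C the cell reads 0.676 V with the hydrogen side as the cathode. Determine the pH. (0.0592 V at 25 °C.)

pH = 3.23

E°_cell = 0.76 V and n = 2.
log Q = n(E° − E)/0.0592 = 2×(0.76 − 0.676)/0.0592 = 2.838.
With Q = [Zn²⁺]·P(H₂) / [H⁺]^2, solving for [H⁺] gives log[H⁺] = -3.225, so pH = 3.23.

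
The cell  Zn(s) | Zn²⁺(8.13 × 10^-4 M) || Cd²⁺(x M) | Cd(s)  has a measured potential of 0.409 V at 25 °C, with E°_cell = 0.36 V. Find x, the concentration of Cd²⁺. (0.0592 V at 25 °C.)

From the Nernst equation, log Q = n(E° − E)/0.0592 = 2(0.36 − 0.409)/0.0592 = -1.655, so Q = 0.0221.
With Q = [Zn²⁺]/[Cd²⁺] and the known concentrations, [Cd²⁺] in the denominator gives [Cd²⁺] = 0.037 M.

0.037 M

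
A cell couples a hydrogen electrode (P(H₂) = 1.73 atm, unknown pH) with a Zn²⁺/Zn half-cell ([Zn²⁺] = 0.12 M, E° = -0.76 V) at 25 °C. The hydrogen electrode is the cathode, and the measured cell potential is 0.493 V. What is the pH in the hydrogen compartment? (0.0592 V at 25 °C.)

pH = 4.85

E°_cell = 0.76 V and n = 2.
log Q = n(E° − E)/0.0592 = 2×(0.76 − 0.493)/0.0592 = 9.020.
With Q = [Zn²⁺]·P(H₂) / [H⁺]^2, solving for [H⁺] gives log[H⁺] = -4.852, so pH = 4.85.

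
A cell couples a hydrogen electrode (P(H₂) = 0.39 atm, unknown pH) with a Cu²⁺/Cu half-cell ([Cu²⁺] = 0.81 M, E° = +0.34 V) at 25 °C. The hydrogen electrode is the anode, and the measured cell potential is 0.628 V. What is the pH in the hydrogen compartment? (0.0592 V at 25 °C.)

E°_cell = 0.34 V and n = 2.
log Q = n(E° − E)/0.0592 = 2×(0.34 − 0.628)/0.0592 = -9.730.
With Q = [H⁺]^2 / ([Cu²⁺]·P(H₂)), solving for [H⁺] gives log[H⁺] = -5.115, so pH = 5.12.

pH = 5.12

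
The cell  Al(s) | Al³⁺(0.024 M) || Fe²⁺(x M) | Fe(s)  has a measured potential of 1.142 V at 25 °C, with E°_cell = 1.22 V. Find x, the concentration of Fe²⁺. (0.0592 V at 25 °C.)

1.9 × 10^-4 M

From the Nernst equation, log Q = n(E° − E)/0.0592 = 6(1.22 − 1.142)/0.0592 = 7.905, so Q = 8.04 × 10^7.
With Q = [Al³⁺]^2/[Fe²⁺]^3 and the known concentrations, [Fe²⁺]^3 in the denominator gives [Fe²⁺] = 1.9 × 10^-4 M.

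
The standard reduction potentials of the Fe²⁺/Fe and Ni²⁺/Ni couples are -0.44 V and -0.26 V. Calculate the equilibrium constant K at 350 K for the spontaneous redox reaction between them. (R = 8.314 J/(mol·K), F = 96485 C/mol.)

1.5 × 10^5

E°_cell = -0.26 − (-0.44) = 0.18 V, with n = 2 electrons transferred.
At equilibrium E = 0, so the Nernst equation gives ln K = nFE°/RT = (2)(96485)(0.18)/((8.314)(350)) = 11.94.
K = e^11.94 = 1.5 × 10^5.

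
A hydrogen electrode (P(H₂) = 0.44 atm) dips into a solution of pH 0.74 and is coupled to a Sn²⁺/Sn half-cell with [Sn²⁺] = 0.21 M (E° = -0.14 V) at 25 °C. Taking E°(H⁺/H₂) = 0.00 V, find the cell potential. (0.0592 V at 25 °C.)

0.13 V

The hydrogen couple is the cathode, so E°_cell = 0.14 V; n = 2.
[H⁺] = 10^(−0.74) = 0.18 M, and Q = [Sn²⁺]·P(H₂) / [H⁺]^2 = 2.79.
E = E° − (0.0592/2) log Q = 0.14 − (0.0592/2)(0.446) = 0.127 V.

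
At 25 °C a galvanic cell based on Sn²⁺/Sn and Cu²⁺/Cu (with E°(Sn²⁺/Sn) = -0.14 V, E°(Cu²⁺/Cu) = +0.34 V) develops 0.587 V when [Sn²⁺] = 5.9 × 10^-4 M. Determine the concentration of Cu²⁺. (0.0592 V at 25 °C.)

2.4 M

From the Nernst equation, log Q = n(E° − E)/0.0592 = 2(0.48 − 0.587)/0.0592 = -3.615, so Q = 2.43 × 10^-4.
With Q = [Sn²⁺]/[Cu²⁺] and the known concentrations, [Cu²⁺] in the denominator gives [Cu²⁺] = 2.4 M.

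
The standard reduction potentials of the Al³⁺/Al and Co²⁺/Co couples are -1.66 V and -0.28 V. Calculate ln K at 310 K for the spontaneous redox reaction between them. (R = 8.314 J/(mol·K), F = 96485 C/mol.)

ln K = 310.0

E°_cell = -0.28 − (-1.66) = 1.38 V, with n = 6 electrons transferred.
At equilibrium E = 0, so the Nernst equation gives ln K = nFE°/RT = (6)(96485)(1.38)/((8.314)(310)) = 309.97.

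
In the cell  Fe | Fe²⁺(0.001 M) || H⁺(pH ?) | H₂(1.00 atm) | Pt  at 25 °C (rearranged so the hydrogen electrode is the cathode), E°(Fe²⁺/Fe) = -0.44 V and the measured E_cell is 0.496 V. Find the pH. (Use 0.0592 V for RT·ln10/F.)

E°_cell = 0.44 V and n = 2.
log Q = n(E° − E)/0.0592 = 2×(0.44 − 0.496)/0.0592 = -1.892.
With Q = [Fe²⁺]·P(H₂) / [H⁺]^2, solving for [H⁺] gives log[H⁺] = -0.554, so pH = 0.55.

pH = 0.55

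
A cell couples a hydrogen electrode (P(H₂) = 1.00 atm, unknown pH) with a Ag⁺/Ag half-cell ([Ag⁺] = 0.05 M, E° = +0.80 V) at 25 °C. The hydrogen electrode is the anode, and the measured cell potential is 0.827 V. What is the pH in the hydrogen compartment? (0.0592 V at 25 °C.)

pH = 1.76

E°_cell = 0.80 V and n = 2.
log Q = n(E° − E)/0.0592 = 2×(0.80 − 0.827)/0.0592 = -0.912.
With Q = [H⁺]^2 / ([Ag⁺]^2·P(H₂)), solving for [H⁺] gives log[H⁺] = -1.757, so pH = 1.76.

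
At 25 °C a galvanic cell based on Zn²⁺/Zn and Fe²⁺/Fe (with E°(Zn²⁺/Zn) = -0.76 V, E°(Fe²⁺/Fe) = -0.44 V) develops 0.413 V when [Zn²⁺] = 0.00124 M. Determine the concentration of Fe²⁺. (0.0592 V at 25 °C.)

From the Nernst equation, log Q = n(E° − E)/0.0592 = 2(0.32 − 0.413)/0.0592 = -3.142, so Q = 7.21 × 10^-4.
With Q = [Zn²⁺]/[Fe²⁺] and the known concentrations, [Fe²⁺] in the denominator gives [Fe²⁺] = 1.7 M.

1.7 M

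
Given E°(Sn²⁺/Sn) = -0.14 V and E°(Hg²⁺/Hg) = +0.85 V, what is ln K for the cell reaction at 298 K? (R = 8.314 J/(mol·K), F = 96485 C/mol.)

E°_cell = +0.85 − (-0.14) = 0.99 V, with n = 2 electrons transferred.
At equilibrium E = 0, so the Nernst equation gives ln K = nFE°/RT = (2)(96485)(0.99)/((8.314)(298)) = 77.11.

ln K = 77.1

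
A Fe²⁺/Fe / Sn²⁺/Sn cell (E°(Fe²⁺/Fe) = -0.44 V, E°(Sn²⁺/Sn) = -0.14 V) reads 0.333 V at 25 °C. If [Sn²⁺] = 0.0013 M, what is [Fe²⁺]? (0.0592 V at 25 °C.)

From the Nernst equation, log Q = n(E° − E)/0.0592 = 2(0.30 − 0.333)/0.0592 = -1.115, so Q = 0.0768.
With Q = [Fe²⁺]/[Sn²⁺] and the known concentrations, [Fe²⁺] in the numerator gives [Fe²⁺] = 1 × 10^-4 M.

1 × 10^-4 M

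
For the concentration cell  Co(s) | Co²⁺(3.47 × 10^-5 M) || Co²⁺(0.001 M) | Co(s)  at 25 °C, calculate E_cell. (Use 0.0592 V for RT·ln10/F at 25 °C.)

0.043 V

Both half-cells are Co²⁺/Co, so E°_cell = 0. The concentrated side is the cathode; the cell reaction moves Co²⁺ from high to low concentration with n = 2.
Q = [Co²⁺]_dilute/[Co²⁺]_conc = 3.47 × 10^-5/0.001 = 0.0347.
E = 0 − (0.0592/2) log Q = −(0.0592/2)(-1.460) = 0.0432 V.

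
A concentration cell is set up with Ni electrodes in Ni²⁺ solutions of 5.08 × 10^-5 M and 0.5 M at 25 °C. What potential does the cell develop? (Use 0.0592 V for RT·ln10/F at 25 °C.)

Both half-cells are Ni²⁺/Ni, so E°_cell = 0. The concentrated side is the cathode; the cell reaction moves Ni²⁺ from high to low concentration with n = 2.
Q = [Ni²⁺]_dilute/[Ni²⁺]_conc = 5.08 × 10^-5/0.5 = 1.02 × 10^-4.
E = 0 − (0.0592/2) log Q = −(0.0592/2)(-3.993) = 0.1182 V.

0.12 V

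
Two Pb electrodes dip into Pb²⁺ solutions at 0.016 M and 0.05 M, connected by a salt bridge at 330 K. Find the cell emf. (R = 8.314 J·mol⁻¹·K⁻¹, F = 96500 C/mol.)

Both half-cells are Pb²⁺/Pb, so E°_cell = 0. The concentrated side is the cathode; the cell reaction moves Pb²⁺ from high to low concentration with n = 2.
Q = [Pb²⁺]_dilute/[Pb²⁺]_conc = 0.016/0.05 = 0.320.
E = 0 − (RT/nF) ln Q = −((8.314×330)/(2×96500))(-1.139) = 0.0162 V.

0.016 V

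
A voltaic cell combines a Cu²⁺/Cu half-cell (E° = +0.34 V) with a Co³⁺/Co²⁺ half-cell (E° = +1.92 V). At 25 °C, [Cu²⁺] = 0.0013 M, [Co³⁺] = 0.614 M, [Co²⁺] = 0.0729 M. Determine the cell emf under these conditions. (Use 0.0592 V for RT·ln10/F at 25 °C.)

1.72 V

The Co³⁺/Co²⁺ couple has the higher reduction potential and acts as the cathode, so E°_cell = +1.92 − (+0.34) = 1.58 V.
Balancing electrons gives n = 2; the reaction quotient is Q = [Cu²⁺]·[Co²⁺]^2/[Co³⁺]^2 = 1.83 × 10^-5.
At 25 °C, E = E° − (0.0592/n) log Q = 1.58 − (0.0592/2)(-4.737) = 1.580 + 0.140 = 1.720 V.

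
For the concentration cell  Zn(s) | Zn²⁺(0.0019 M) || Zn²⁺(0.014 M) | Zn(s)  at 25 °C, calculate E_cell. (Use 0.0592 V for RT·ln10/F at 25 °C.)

Both half-cells are Zn²⁺/Zn, so E°_cell = 0. The concentrated side is the cathode; the cell reaction moves Zn²⁺ from high to low concentration with n = 2.
Q = [Zn²⁺]_dilute/[Zn²⁺]_conc = 0.0019/0.014 = 0.136.
E = 0 − (0.0592/2) log Q = −(0.0592/2)(-0.867) = 0.0257 V.

0.026 V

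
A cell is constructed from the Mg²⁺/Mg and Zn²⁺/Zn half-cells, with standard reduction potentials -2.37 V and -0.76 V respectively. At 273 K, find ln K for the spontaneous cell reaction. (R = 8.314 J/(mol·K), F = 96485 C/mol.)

E°_cell = -0.76 − (-2.37) = 1.61 V, with n = 2 electrons transferred.
At equilibrium E = 0, so the Nernst equation gives ln K = nFE°/RT = (2)(96485)(1.61)/((8.314)(273)) = 136.88.

ln K = 136.9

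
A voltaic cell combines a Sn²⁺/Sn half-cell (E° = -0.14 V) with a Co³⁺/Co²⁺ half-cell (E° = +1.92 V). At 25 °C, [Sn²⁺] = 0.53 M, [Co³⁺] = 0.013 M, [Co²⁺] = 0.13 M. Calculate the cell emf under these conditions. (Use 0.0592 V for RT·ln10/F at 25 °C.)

The Co³⁺/Co²⁺ couple has the higher reduction potential and acts as the cathode, so E°_cell = +1.92 − (-0.14) = 2.06 V.
Balancing electrons gives n = 2; the reaction quotient is Q = [Sn²⁺]·[Co²⁺]^2/[Co³⁺]^2 = 53.0.
At 25 °C, E = E° − (0.0592/n) log Q = 2.06 − (0.0592/2)(1.724) = 2.060 − 0.051 = 2.009 V.

2.01 V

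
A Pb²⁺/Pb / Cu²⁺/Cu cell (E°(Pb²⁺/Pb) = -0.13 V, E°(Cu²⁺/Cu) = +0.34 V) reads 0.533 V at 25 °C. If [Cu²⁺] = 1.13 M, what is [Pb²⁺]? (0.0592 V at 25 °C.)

From the Nernst equation, log Q = n(E° − E)/0.0592 = 2(0.47 − 0.533)/0.0592 = -2.128, so Q = 0.00744.
With Q = [Pb²⁺]/[Cu²⁺] and the known concentrations, [Pb²⁺] in the numerator gives [Pb²⁺] = 0.0084 M.

0.0084 M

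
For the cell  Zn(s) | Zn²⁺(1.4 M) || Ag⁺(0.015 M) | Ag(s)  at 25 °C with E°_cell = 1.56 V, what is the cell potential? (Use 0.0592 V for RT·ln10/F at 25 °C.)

1.45 V

Balancing electrons gives n = 2; the reaction quotient is Q = [Zn²⁺]/[Ag⁺]^2 = 6220.
At 25 °C, E = E° − (0.0592/n) log Q = 1.56 − (0.0592/2)(3.794) = 1.560 − 0.112 = 1.448 V.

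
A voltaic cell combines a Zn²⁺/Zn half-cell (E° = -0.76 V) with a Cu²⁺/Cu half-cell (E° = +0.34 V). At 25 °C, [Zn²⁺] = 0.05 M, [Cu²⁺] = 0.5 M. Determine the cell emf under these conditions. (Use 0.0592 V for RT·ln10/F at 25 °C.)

The Cu²⁺/Cu couple has the higher reduction potential and acts as the cathode, so E°_cell = +0.34 − (-0.76) = 1.10 V.
Balancing electrons gives n = 2; the reaction quotient is Q = [Zn²⁺]/[Cu²⁺] = 0.100.
At 25 °C, E = E° − (0.0592/n) log Q = 1.10 − (0.0592/2)(-1.000) = 1.100 + 0.030 = 1.130 V.

1.13 V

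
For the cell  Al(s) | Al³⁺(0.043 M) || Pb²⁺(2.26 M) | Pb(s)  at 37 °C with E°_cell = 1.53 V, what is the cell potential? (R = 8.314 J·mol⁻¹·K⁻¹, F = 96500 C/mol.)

1.57 V

Balancing electrons gives n = 6; the reaction quotient is Q = [Al³⁺]^2/[Pb²⁺]^3 = 1.6 × 10^-4.
E = E° − (RT/nF) ln Q = 1.53 − (8.314×310)/(6×96500) × (-8.739) = 1.530 + 0.039 = 1.569 V.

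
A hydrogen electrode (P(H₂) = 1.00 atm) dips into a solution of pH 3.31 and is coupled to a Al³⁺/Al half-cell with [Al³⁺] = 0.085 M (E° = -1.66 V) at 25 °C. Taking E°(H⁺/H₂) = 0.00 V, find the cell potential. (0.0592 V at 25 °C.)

The hydrogen couple is the cathode, so E°_cell = 1.66 V; n = 6.
[H⁺] = 10^(−3.31) = 4.9 × 10^-4 M, and Q = [Al³⁺]^2·P(H₂)^3 / [H⁺]^6 = 5.23 × 10^17.
E = E° − (0.0592/6) log Q = 1.66 − (0.0592/6)(17.719) = 1.485 V.

1.49 V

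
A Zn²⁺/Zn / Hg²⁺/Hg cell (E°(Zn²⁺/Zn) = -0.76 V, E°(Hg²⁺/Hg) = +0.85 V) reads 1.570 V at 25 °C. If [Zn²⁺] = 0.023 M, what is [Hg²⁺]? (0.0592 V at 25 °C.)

0.001 M

From the Nernst equation, log Q = n(E° − E)/0.0592 = 2(1.61 − 1.570)/0.0592 = 1.351, so Q = 22.5.
With Q = [Zn²⁺]/[Hg²⁺] and the known concentrations, [Hg²⁺] in the denominator gives [Hg²⁺] = 0.001 M.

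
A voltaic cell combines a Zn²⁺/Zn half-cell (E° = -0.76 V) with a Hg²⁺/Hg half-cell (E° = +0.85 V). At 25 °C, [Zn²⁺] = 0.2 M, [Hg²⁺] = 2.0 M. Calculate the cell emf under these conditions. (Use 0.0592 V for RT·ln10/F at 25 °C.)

The Hg²⁺/Hg couple has the higher reduction potential and acts as the cathode, so E°_cell = +0.85 − (-0.76) = 1.61 V.
Balancing electrons gives n = 2; the reaction quotient is Q = [Zn²⁺]/[Hg²⁺] = 0.100.
At 25 °C, E = E° − (0.0592/n) log Q = 1.61 − (0.0592/2)(-1.000) = 1.610 + 0.030 = 1.640 V.

1.64 V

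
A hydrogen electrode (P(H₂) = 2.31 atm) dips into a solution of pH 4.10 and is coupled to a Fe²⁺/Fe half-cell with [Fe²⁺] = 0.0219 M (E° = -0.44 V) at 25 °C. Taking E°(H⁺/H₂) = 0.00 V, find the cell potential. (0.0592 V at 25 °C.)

The hydrogen couple is the cathode, so E°_cell = 0.44 V; n = 2.
[H⁺] = 10^(−4.10) = 7.9 × 10^-5 M, and Q = [Fe²⁺]·P(H₂) / [H⁺]^2 = 8.02 × 10^6.
E = E° − (0.0592/2) log Q = 0.44 − (0.0592/2)(6.904) = 0.236 V.

0.24 V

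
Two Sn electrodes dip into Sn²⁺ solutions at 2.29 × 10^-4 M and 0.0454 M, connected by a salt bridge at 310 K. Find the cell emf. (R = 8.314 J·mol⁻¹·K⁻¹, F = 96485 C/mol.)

Both half-cells are Sn²⁺/Sn, so E°_cell = 0. The concentrated side is the cathode; the cell reaction moves Sn²⁺ from high to low concentration with n = 2.
Q = [Sn²⁺]_dilute/[Sn²⁺]_conc = 2.29 × 10^-4/0.0454 = 0.00504.
E = 0 − (RT/nF) ln Q = −((8.314×310)/(2×96485))(-5.290) = 0.0707 V.

0.071 V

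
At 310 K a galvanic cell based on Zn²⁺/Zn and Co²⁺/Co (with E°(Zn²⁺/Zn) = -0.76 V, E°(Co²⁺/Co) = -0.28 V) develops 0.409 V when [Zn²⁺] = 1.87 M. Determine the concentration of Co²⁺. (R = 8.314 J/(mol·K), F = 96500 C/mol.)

0.0092 M

From the Nernst equation, ln Q = nF(E° − E)/RT = 2×96500×(0.48 − 0.409)/(8.314×310) = 5.317, so Q = 204.
With Q = [Zn²⁺]/[Co²⁺] and the known concentrations, [Co²⁺] in the denominator gives [Co²⁺] = 0.0092 M.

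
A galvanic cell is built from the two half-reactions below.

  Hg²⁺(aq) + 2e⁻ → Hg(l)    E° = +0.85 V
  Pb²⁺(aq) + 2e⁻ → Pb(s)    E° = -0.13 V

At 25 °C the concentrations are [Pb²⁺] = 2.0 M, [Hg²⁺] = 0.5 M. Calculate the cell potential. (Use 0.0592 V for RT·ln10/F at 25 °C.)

The Hg²⁺/Hg couple has the higher reduction potential and acts as the cathode, so E°_cell = +0.85 − (-0.13) = 0.98 V.
Balancing electrons gives n = 2; the reaction quotient is Q = [Pb²⁺]/[Hg²⁺] = 4.00.
At 25 °C, E = E° − (0.0592/n) log Q = 0.98 − (0.0592/2)(0.602) = 0.980 − 0.018 = 0.962 V.

0.962 V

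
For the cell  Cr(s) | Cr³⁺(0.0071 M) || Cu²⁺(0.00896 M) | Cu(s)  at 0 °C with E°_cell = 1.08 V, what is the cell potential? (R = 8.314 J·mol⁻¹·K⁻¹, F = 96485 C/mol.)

Balancing electrons gives n = 6; the reaction quotient is Q = [Cr³⁺]^2/[Cu²⁺]^3 = 70.1.
E = E° − (RT/nF) ln Q = 1.08 − (8.314×273)/(6×96485) × (4.250) = 1.080 − 0.017 = 1.063 V.

1.06 V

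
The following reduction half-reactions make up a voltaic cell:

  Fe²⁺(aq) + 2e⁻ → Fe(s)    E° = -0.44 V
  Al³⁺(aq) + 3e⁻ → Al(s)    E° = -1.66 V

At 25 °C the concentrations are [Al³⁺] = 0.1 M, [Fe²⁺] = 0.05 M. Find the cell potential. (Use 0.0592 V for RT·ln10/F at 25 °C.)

The Fe²⁺/Fe couple has the higher reduction potential and acts as the cathode, so E°_cell = -0.44 − (-1.66) = 1.22 V.
Balancing electrons gives n = 6; the reaction quotient is Q = [Al³⁺]^2/[Fe²⁺]^3 = 80.0.
At 25 °C, E = E° − (0.0592/n) log Q = 1.22 − (0.0592/6)(1.903) = 1.220 − 0.019 = 1.201 V.

1.20 V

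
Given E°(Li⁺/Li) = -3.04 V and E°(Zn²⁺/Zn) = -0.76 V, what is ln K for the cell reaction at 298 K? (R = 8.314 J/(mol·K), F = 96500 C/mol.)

ln K = 177.6

E°_cell = -0.76 − (-3.04) = 2.28 V, with n = 2 electrons transferred.
At equilibrium E = 0, so the Nernst equation gives ln K = nFE°/RT = (2)(96500)(2.28)/((8.314)(298)) = 177.61.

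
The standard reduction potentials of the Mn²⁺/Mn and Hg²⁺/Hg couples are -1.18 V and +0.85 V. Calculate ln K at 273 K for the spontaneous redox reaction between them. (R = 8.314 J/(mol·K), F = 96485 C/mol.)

E°_cell = +0.85 − (-1.18) = 2.03 V, with n = 2 electrons transferred.
At equilibrium E = 0, so the Nernst equation gives ln K = nFE°/RT = (2)(96485)(2.03)/((8.314)(273)) = 172.59.

ln K = 172.6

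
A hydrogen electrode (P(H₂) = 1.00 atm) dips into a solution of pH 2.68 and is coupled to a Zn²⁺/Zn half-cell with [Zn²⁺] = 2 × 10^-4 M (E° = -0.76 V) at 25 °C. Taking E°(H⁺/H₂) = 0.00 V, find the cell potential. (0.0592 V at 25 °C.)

The hydrogen couple is the cathode, so E°_cell = 0.76 V; n = 2.
[H⁺] = 10^(−2.68) = 0.0021 M, and Q = [Zn²⁺]·P(H₂) / [H⁺]^2 = 45.8.
E = E° − (0.0592/2) log Q = 0.76 − (0.0592/2)(1.661) = 0.711 V.

0.71 V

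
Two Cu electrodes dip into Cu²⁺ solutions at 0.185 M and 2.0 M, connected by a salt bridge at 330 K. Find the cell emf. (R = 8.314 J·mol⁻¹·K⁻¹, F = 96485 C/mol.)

0.034 V

Both half-cells are Cu²⁺/Cu, so E°_cell = 0. The concentrated side is the cathode; the cell reaction moves Cu²⁺ from high to low concentration with n = 2.
Q = [Cu²⁺]_dilute/[Cu²⁺]_conc = 0.185/2.0 = 0.0925.
E = 0 − (RT/nF) ln Q = −((8.314×330)/(2×96485))(-2.381) = 0.0339 V.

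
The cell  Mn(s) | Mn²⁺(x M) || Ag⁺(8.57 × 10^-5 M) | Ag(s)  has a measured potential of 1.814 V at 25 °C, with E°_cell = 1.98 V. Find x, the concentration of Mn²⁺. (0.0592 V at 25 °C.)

0.003 M

From the Nernst equation, log Q = n(E° − E)/0.0592 = 2(1.98 − 1.814)/0.0592 = 5.608, so Q = 4.06 × 10^5.
With Q = [Mn²⁺]/[Ag⁺]^2 and the known concentrations, [Mn²⁺] in the numerator gives [Mn²⁺] = 0.003 M.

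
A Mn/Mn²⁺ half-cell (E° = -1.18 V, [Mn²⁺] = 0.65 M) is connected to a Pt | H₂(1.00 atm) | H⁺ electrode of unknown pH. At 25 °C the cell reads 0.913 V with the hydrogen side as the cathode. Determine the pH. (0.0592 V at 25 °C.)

pH = 4.60

E°_cell = 1.18 V and n = 2.
log Q = n(E° − E)/0.0592 = 2×(1.18 − 0.913)/0.0592 = 9.020.
With Q = [Mn²⁺]·P(H₂) / [H⁺]^2, solving for [H⁺] gives log[H⁺] = -4.604, so pH = 4.60.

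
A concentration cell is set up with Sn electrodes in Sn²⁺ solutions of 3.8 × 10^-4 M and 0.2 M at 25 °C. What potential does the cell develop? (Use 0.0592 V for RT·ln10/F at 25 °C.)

Both half-cells are Sn²⁺/Sn, so E°_cell = 0. The concentrated side is the cathode; the cell reaction moves Sn²⁺ from high to low concentration with n = 2.
Q = [Sn²⁺]_dilute/[Sn²⁺]_conc = 3.8 × 10^-4/0.2 = 0.00190.
E = 0 − (0.0592/2) log Q = −(0.0592/2)(-2.721) = 0.0805 V.

0.081 V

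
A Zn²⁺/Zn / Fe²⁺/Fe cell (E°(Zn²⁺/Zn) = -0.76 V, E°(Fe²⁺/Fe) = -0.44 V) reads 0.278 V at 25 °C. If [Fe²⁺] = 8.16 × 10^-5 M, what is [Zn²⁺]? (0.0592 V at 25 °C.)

0.0021 M

From the Nernst equation, log Q = n(E° − E)/0.0592 = 2(0.32 − 0.278)/0.0592 = 1.419, so Q = 26.2.
With Q = [Zn²⁺]/[Fe²⁺] and the known concentrations, [Zn²⁺] in the numerator gives [Zn²⁺] = 0.0021 M.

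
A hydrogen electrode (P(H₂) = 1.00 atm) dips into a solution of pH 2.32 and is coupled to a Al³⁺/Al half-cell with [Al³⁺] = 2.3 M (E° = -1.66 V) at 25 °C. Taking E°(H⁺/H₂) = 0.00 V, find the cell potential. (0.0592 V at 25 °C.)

1.52 V

The hydrogen couple is the cathode, so E°_cell = 1.66 V; n = 6.
[H⁺] = 10^(−2.32) = 0.0048 M, and Q = [Al³⁺]^2·P(H₂)^3 / [H⁺]^6 = 4.4 × 10^14.
E = E° − (0.0592/6) log Q = 1.66 − (0.0592/6)(14.643) = 1.516 V.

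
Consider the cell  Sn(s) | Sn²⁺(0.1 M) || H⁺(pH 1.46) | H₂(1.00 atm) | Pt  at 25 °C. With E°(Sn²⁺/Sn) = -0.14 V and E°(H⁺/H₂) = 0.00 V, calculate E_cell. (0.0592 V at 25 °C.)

The hydrogen couple is the cathode, so E°_cell = 0.14 V; n = 2.
[H⁺] = 10^(−1.46) = 0.035 M, and Q = [Sn²⁺]·P(H₂) / [H⁺]^2 = 83.2.
E = E° − (0.0592/2) log Q = 0.14 − (0.0592/2)(1.920) = 0.083 V.

0.083 V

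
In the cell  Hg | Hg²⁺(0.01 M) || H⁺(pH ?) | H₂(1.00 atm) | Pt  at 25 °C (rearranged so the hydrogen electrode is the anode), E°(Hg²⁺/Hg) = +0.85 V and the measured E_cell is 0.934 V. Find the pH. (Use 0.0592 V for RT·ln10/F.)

E°_cell = 0.85 V and n = 2.
log Q = n(E° − E)/0.0592 = 2×(0.85 − 0.934)/0.0592 = -2.838.
With Q = [H⁺]^2 / ([Hg²⁺]·P(H₂)), solving for [H⁺] gives log[H⁺] = -2.419, so pH = 2.42.

pH = 2.42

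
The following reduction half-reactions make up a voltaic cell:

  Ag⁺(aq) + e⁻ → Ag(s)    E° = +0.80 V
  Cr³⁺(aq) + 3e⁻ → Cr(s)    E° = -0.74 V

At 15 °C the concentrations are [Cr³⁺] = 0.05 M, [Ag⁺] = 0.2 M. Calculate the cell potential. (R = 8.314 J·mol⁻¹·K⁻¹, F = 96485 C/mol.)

1.52 V

The Ag⁺/Ag couple has the higher reduction potential and acts as the cathode, so E°_cell = +0.80 − (-0.74) = 1.54 V.
Balancing electrons gives n = 3; the reaction quotient is Q = [Cr³⁺]/[Ag⁺]^3 = 6.25.
E = E° − (RT/nF) ln Q = 1.54 − (8.314×288)/(3×96485) × (1.833) = 1.540 − 0.015 = 1.525 V.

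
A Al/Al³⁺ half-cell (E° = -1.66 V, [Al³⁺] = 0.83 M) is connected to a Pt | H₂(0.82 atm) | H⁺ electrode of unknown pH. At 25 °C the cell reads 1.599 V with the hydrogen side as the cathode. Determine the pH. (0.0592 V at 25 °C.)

E°_cell = 1.66 V and n = 6.
log Q = n(E° − E)/0.0592 = 6×(1.66 − 1.599)/0.0592 = 6.182.
With Q = [Al³⁺]^2·P(H₂)^3 / [H⁺]^6, solving for [H⁺] gives log[H⁺] = -1.100, so pH = 1.10.

pH = 1.10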